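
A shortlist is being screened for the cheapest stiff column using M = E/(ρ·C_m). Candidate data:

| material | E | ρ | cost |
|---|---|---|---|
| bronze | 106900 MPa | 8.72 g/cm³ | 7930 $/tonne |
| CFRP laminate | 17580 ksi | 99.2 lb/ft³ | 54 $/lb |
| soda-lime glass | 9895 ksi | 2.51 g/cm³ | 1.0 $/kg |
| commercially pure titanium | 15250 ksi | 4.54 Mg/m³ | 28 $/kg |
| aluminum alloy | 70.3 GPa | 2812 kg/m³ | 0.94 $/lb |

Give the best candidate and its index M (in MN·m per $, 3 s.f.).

soda-lime glass, M = 27.2 MN·m per $

After converting to SI:
  bronze: E = 106.9 GPa, ρ = 8720 kg/m³, cost = 7.930 $/kg
  CFRP laminate: E = 121.2 GPa, ρ = 1589 kg/m³, cost = 119.0 $/kg
  soda-lime glass: E = 68.22 GPa, ρ = 2510 kg/m³, cost = 1.000 $/kg
  commercially pure titanium: E = 105.1 GPa, ρ = 4540 kg/m³, cost = 28.00 $/kg
  aluminum alloy: E = 70.30 GPa, ρ = 2812 kg/m³, cost = 2.072 $/kg
  soda-lime glass: M = 27.2 MN·m per $
  aluminum alloy: M = 12.1 MN·m per $
  bronze: M = 1.55 MN·m per $
  commercially pure titanium: M = 0.827 MN·m per $
  CFRP laminate: M = 0.641 MN·m per $
Soda-lime glass ranks first.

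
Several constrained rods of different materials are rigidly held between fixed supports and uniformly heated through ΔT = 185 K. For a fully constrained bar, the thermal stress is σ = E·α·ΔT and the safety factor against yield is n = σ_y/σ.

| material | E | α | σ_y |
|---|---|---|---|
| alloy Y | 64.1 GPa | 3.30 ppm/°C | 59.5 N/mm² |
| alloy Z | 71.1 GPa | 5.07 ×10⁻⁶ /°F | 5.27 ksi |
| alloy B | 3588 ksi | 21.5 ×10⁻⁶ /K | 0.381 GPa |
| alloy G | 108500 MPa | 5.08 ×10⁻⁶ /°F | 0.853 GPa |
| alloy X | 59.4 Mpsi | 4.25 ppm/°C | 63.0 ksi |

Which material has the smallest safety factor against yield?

alloy Z

In consistent units (E in GPa, α in ×10⁻⁶/K, σ_y in MPa):
  alloy Y: E = 64.10, α = 3.30, σ_y = 59.50 → σ = 39.1 MPa, n = 1.52
  alloy Z: E = 71.10, α = 9.13, σ_y = 36.34 → σ = 120 MPa, n = 0.303
  alloy B: E = 24.74, α = 21.5, σ_y = 381.0 → σ = 98.4 MPa, n = 3.87
  alloy G: E = 108.5, α = 9.14, σ_y = 853.0 → σ = 184 MPa, n = 4.65
  alloy X: E = 409.5, α = 4.25, σ_y = 434.4 → σ = 322 MPa, n = 1.35
Alloy Z has the lowest safety factor, n = 0.303.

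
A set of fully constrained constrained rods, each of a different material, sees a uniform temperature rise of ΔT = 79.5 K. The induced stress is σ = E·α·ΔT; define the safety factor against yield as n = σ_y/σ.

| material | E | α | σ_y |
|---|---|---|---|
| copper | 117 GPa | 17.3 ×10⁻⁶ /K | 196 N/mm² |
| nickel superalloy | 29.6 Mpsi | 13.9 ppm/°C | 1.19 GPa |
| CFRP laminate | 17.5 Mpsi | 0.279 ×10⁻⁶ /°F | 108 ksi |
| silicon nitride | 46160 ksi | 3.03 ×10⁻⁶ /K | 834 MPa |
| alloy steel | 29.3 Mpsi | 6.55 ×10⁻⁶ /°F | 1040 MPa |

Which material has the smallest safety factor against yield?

Per material, after unit conversion:
  copper: E = 117.0, α = 17.3, σ_y = 196.0 → σ = 161 MPa, n = 1.22
  nickel superalloy: E = 204.1, α = 13.9, σ_y = 1190 → σ = 226 MPa, n = 5.28
  CFRP laminate: E = 120.7, α = 0.502, σ_y = 744.6 → σ = 4.82 MPa, n = 155
  silicon nitride: E = 318.3, α = 3.03, σ_y = 834.0 → σ = 76.7 MPa, n = 10.9
  alloy steel: E = 202.0, α = 11.8, σ_y = 1040 → σ = 189 MPa, n = 5.49
The minimum is copper at n = 1.22.

copper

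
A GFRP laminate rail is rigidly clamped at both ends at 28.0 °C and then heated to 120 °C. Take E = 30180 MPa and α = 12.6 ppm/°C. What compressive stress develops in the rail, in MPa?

E = 30180 MPa = 30.18 GPa.
ΔT = 92.00 K. Constrained thermal stress σ = E·α·ΔT = 30.18×10³ MPa × 12.6×10⁻⁶ × 92.00 = 35.0 MPa (compressive).

35.0 MPa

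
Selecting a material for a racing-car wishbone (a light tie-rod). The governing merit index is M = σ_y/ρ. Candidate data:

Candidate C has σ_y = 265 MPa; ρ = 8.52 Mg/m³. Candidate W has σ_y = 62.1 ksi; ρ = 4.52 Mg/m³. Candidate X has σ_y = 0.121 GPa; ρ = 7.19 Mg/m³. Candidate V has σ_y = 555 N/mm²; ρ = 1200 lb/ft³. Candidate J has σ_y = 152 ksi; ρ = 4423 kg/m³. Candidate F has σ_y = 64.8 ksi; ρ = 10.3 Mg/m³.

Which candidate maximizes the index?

After converting to SI:
  candidate C: σ_y = 265.0 MPa, ρ = 8520 kg/m³
  candidate W: σ_y = 428.2 MPa, ρ = 4520 kg/m³
  candidate X: σ_y = 121.0 MPa, ρ = 7190 kg/m³
  candidate V: σ_y = 555.0 MPa, ρ = 19220 kg/m³
  candidate J: σ_y = 1048 MPa, ρ = 4423 kg/m³
  candidate F: σ_y = 446.8 MPa, ρ = 10300 kg/m³
  candidate J: M = 237 kN·m/kg
  candidate W: M = 94.7 kN·m/kg
  candidate F: M = 43.4 kN·m/kg
  candidate C: M = 31.1 kN·m/kg
  candidate V: M = 28.9 kN·m/kg
  candidate X: M = 16.8 kN·m/kg
Candidate J ranks first.

candidate J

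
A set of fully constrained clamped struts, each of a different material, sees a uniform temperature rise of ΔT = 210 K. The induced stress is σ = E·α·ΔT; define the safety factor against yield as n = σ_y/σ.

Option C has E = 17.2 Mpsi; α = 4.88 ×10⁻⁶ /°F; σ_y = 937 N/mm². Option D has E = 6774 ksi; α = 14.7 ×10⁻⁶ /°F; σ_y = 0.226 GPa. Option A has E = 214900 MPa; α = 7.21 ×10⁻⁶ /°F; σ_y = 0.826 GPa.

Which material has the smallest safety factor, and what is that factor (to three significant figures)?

With everything in SI (GPa, ×10⁻⁶/K, MPa):
  option C: E = 118.6, α = 8.78, σ_y = 937.0 → σ = 219 MPa, n = 4.28
  option D: E = 46.71, α = 26.5, σ_y = 226.0 → σ = 260 MPa, n = 0.871
  option A: E = 214.9, α = 13.0, σ_y = 826.0 → σ = 586 MPa, n = 1.41
Smallest n: option D with n = 0.871.

option D, n = 0.871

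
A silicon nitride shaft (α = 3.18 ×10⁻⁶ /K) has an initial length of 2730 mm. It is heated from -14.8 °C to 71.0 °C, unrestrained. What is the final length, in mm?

2730.7 mm

ΔT = 71.0 − (-14.8) = 85.80 K.
ΔL = α·L₀·ΔT = 3.18×10⁻⁶ × 2730 mm × 85.80 K = 0.745 mm.
L = L₀ + ΔL = 2730 + 0.745 = 2730.7 mm.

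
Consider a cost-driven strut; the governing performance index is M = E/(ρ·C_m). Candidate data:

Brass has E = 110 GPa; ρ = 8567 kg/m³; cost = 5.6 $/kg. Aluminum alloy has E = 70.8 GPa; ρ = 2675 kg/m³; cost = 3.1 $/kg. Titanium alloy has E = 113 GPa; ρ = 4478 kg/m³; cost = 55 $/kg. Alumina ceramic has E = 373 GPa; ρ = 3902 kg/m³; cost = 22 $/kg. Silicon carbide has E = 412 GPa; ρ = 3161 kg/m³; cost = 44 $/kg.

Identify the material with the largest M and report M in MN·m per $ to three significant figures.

aluminum alloy, M = 8.54 MN·m per $

Per-candidate index values:
  aluminum alloy: M = 8.54 MN·m per $
  alumina ceramic: M = 4.35 MN·m per $
  silicon carbide: M = 2.96 MN·m per $
  brass: M = 2.29 MN·m per $
  titanium alloy: M = 0.459 MN·m per $
Highest index: aluminum alloy.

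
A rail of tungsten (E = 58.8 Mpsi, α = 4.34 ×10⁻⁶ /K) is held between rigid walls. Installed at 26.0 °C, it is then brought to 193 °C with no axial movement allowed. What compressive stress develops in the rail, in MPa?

294 MPa

E = 58.8 Mpsi = 405.4 GPa.
ΔT = 167.0 K. Constrained thermal stress σ = E·α·ΔT = 405.4×10³ MPa × 4.34×10⁻⁶ × 167.0 = 294 MPa (compressive).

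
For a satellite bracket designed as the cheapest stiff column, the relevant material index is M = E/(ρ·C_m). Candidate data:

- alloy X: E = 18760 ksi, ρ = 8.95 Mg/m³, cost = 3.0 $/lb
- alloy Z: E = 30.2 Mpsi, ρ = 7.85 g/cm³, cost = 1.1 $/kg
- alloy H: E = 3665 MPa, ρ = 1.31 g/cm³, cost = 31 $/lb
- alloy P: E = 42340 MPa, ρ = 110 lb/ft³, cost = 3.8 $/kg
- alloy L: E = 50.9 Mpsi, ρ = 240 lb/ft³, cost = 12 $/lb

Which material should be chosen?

Convert each candidate to consistent units, then evaluate M:
  alloy X: E = 129.3 GPa, ρ = 8950 kg/m³, cost = 6.614 $/kg
  alloy Z: E = 208.2 GPa, ρ = 7850 kg/m³, cost = 1.100 $/kg
  alloy H: E = 3.665 GPa, ρ = 1310 kg/m³, cost = 68.34 $/kg
  alloy P: E = 42.34 GPa, ρ = 1762 kg/m³, cost = 3.800 $/kg
  alloy L: E = 350.9 GPa, ρ = 3844 kg/m³, cost = 26.46 $/kg
  alloy Z: M = 24.1 MN·m per $
  alloy P: M = 6.32 MN·m per $
  alloy L: M = 3.45 MN·m per $
  alloy X: M = 2.19 MN·m per $
  alloy H: M = 0.0409 MN·m per $
Alloy Z has the largest M.

alloy Z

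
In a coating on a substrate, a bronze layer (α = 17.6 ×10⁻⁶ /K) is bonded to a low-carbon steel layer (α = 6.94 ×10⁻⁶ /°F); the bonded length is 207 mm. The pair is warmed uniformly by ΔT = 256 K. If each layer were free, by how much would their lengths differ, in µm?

271 µm

low-carbon steel: α = 6.94×10⁻⁶/°F × 9/5 = 12.5×10⁻⁶/K.
Δα = |17.6 − 12.5|×10⁻⁶/K = 5.11×10⁻⁶/K.
ΔL_mismatch = Δα·L·ΔT = 5.11×10⁻⁶ × 207.0 mm × 256.0 K = 271 µm.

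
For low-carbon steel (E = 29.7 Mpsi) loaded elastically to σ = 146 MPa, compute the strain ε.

7.13×10⁻⁴

E = 29.7 Mpsi = 204.8 GPa = 204800 MPa.
ε = σ/E = 146 / 204800 = 7.13×10⁻⁴.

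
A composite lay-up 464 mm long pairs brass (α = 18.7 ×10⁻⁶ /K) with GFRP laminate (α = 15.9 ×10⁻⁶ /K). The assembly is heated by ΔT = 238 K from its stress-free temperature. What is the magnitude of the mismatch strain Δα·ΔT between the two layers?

Δα = |18.7 − 15.9|×10⁻⁶/K = 2.80×10⁻⁶/K.
Mismatch strain = Δα·ΔT = 2.80×10⁻⁶ × 238.0 = 6.66×10⁻⁴.

6.66×10⁻⁴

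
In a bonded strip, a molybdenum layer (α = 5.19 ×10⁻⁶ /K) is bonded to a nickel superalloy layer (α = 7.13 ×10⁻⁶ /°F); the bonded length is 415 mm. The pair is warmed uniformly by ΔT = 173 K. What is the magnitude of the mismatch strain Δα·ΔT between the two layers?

1.32×10⁻³

nickel superalloy: α = 7.13×10⁻⁶/°F × 9/5 = 12.8×10⁻⁶/K.
Δα = |5.19 − 12.8|×10⁻⁶/K = 7.64×10⁻⁶/K.
Mismatch strain = Δα·ΔT = 7.64×10⁻⁶ × 173.0 = 1.32×10⁻³.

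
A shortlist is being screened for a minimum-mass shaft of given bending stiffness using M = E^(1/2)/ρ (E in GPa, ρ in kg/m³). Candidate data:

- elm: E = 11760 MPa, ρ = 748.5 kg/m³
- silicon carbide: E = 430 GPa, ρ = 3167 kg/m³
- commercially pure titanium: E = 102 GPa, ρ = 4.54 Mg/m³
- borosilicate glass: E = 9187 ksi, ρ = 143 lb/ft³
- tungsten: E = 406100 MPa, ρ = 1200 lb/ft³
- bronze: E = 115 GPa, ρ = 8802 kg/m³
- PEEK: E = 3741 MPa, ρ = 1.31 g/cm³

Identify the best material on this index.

silicon carbide

After converting to SI:
  elm: E = 11.76 GPa, ρ = 748.5 kg/m³
  silicon carbide: E = 430.0 GPa, ρ = 3167 kg/m³
  commercially pure titanium: E = 102.0 GPa, ρ = 4540 kg/m³
  borosilicate glass: E = 63.34 GPa, ρ = 2291 kg/m³
  tungsten: E = 406.1 GPa, ρ = 19220 kg/m³
  bronze: E = 115.0 GPa, ρ = 8802 kg/m³
  PEEK: E = 3.741 GPa, ρ = 1310 kg/m³
  silicon carbide: M = 6.55×10⁻³
  elm: M = 4.58×10⁻³
  borosilicate glass: M = 3.47×10⁻³
  commercially pure titanium: M = 2.22×10⁻³
  PEEK: M = 1.48×10⁻³
  bronze: M = 1.22×10⁻³
  tungsten: M = 1.05×10⁻³
Silicon carbide has the largest M.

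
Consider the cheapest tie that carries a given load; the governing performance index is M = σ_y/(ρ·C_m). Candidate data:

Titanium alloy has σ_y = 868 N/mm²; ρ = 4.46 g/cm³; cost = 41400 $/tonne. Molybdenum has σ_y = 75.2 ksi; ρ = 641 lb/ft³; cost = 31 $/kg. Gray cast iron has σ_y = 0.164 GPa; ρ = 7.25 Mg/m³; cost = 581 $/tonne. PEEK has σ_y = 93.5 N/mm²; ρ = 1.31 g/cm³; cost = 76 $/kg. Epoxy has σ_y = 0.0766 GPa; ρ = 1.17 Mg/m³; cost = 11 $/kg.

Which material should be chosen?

gray cast iron

Putting every candidate on a common basis:
  titanium alloy: σ_y = 868.0 MPa, ρ = 4460 kg/m³, cost = 41.40 $/kg
  molybdenum: σ_y = 518.5 MPa, ρ = 10270 kg/m³, cost = 31.00 $/kg
  gray cast iron: σ_y = 164.0 MPa, ρ = 7250 kg/m³, cost = 0.5810 $/kg
  PEEK: σ_y = 93.50 MPa, ρ = 1310 kg/m³, cost = 76.00 $/kg
  epoxy: σ_y = 76.60 MPa, ρ = 1170 kg/m³, cost = 11.00 $/kg
  gray cast iron: M = 38.9 kN·m per $
  epoxy: M = 5.95 kN·m per $
  titanium alloy: M = 4.70 kN·m per $
  molybdenum: M = 1.63 kN·m per $
  PEEK: M = 0.939 kN·m per $
The maximum is for gray cast iron.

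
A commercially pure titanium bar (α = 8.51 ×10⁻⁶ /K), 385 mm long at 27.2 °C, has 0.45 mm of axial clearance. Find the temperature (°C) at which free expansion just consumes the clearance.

165 °C

α·L₀·ΔT = 0.45 mm ⇒ ΔT = 0.45 / (8.51×10⁻⁶ × 385.0) = 137.3 K.
T = 27.2 + 137.3 = 164.5 °C.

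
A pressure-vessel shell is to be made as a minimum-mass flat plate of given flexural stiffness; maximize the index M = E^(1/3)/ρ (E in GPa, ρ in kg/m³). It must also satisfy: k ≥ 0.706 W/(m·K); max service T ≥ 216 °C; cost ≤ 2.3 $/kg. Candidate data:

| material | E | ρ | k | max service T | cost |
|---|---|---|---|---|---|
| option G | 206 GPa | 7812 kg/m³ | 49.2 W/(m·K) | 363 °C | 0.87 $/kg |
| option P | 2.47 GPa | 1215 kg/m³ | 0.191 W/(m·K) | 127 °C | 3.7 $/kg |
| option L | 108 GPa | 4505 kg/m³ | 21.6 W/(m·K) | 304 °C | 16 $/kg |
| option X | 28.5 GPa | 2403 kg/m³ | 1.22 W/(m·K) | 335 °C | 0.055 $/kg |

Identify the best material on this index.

option X

Screen on constraints: k ≥ 0.706 W/(m·K); max service T ≥ 216 °C; cost ≤ 2.3 $/kg. Survivors: option G, option X.
Per-candidate index values:
  option X: M = 1.27×10⁻³
  option G: M = 0.756×10⁻³
The maximum is for option X.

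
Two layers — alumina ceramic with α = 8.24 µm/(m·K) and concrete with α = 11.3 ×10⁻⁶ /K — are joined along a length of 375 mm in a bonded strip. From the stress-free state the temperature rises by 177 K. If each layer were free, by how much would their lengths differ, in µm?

Δα = |8.24 − 11.3|×10⁻⁶/K = 3.06×10⁻⁶/K.
ΔL_mismatch = Δα·L·ΔT = 3.06×10⁻⁶ × 375.0 mm × 177.0 K = 203 µm.

203 µm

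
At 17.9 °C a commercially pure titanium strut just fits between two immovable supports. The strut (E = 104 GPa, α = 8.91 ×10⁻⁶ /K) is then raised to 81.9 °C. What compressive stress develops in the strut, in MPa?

59.3 MPa

ΔT = 64.00 K. Constrained thermal stress σ = E·α·ΔT = 104.0×10³ MPa × 8.91×10⁻⁶ × 64.00 = 59.3 MPa (compressive).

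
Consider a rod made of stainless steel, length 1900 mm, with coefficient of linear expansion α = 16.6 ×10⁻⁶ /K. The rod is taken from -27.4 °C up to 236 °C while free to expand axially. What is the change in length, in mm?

8.31 mm

ΔT = 236 − (-27.4) = 263.4 K.
ΔL = α·L₀·ΔT = 16.6×10⁻⁶ × 1900 mm × 263.4 K = 8.31 mm.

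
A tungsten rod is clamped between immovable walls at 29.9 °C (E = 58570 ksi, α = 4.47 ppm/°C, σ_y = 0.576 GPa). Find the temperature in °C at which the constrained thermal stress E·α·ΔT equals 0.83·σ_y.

295 °C

E = 58570 ksi = 403.8 GPa.
σ_y = 0.576 GPa = 576.0 MPa.
E·α·ΔT = 478.1 MPa ⇒ ΔT = 478.1 / (403.8×10³ × 4.47×10⁻⁶) = 264.8 K.
T = 29.9 + 264.8 = 294.7 °C.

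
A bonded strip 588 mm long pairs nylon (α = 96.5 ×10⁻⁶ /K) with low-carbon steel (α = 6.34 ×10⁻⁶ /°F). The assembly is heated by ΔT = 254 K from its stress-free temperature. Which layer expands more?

low-carbon steel: α = 6.34×10⁻⁶/°F × 9/5 = 11.4×10⁻⁶/K.
α(nylon) = 96.5×10⁻⁶/K vs α(low-carbon steel) = 11.4×10⁻⁶/K.
Higher α expands more for the same ΔT: nylon.

nylon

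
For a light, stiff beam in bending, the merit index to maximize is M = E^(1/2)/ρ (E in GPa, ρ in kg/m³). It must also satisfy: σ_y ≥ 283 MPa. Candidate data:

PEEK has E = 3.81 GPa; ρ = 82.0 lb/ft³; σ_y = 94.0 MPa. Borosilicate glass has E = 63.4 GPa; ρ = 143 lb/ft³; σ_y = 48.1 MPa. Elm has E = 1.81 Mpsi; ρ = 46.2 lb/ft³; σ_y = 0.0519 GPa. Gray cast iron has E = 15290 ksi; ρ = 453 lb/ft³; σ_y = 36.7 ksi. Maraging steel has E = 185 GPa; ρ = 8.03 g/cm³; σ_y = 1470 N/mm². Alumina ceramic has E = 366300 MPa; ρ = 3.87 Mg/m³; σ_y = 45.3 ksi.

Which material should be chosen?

Screen on constraints: σ_y ≥ 283 MPa. Survivors: maraging steel, alumina ceramic.
Convert each candidate to consistent units, then evaluate M:
  maraging steel: E = 185.0 GPa, ρ = 8030 kg/m³
  alumina ceramic: E = 366.3 GPa, ρ = 3870 kg/m³
  alumina ceramic: M = 4.95×10⁻³
  maraging steel: M = 1.69×10⁻³
The maximum is for alumina ceramic.

alumina ceramic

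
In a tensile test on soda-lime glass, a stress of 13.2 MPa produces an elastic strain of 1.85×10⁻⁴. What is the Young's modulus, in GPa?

71.4 GPa

E = σ/ε = 13.2 MPa / 1.85×10⁻⁴ = 71350 MPa = 71.4 GPa.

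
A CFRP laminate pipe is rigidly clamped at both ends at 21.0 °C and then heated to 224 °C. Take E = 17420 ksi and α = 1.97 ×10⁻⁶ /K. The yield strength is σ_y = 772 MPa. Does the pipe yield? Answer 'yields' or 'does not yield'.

does not yield

E = 17420 ksi = 120.1 GPa.
ΔT = 203.0 K. Constrained thermal stress σ = E·α·ΔT = 120.1×10³ MPa × 1.97×10⁻⁶ × 203.0 = 48.0 MPa (compressive).
Compare to σ_y = 772 MPa: σ < σ_y, so it does not yield.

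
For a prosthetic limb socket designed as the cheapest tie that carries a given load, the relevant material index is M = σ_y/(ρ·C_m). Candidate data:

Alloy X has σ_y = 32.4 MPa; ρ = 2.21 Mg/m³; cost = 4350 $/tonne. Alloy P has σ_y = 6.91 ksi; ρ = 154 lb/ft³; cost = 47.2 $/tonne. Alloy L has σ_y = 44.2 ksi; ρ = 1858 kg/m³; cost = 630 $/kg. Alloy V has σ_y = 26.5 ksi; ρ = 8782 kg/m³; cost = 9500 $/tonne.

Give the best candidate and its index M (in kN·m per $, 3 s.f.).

alloy P, M = 409 kN·m per $

In SI units:
  alloy X: σ_y = 32.40 MPa, ρ = 2210 kg/m³, cost = 4.350 $/kg
  alloy P: σ_y = 47.64 MPa, ρ = 2467 kg/m³, cost = 0.04720 $/kg
  alloy L: σ_y = 304.7 MPa, ρ = 1858 kg/m³, cost = 630.0 $/kg
  alloy V: σ_y = 182.7 MPa, ρ = 8782 kg/m³, cost = 9.500 $/kg
  alloy P: M = 409 kN·m per $
  alloy X: M = 3.37 kN·m per $
  alloy V: M = 2.19 kN·m per $
  alloy L: M = 0.260 kN·m per $
The maximum is for alloy P.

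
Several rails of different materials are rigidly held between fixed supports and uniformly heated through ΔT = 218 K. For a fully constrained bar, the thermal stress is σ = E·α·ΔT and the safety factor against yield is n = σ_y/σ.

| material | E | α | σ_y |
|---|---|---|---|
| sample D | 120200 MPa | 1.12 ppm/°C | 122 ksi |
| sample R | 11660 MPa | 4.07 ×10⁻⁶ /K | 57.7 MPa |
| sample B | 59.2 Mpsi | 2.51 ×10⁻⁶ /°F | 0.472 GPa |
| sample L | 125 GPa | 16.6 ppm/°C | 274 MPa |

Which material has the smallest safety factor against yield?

sample L

Per material, after unit conversion:
  sample D: E = 120.2, α = 1.12, σ_y = 841.2 → σ = 29.3 MPa, n = 28.7
  sample R: E = 11.66, α = 4.07, σ_y = 57.70 → σ = 10.3 MPa, n = 5.58
  sample B: E = 408.2, α = 4.52, σ_y = 472.0 → σ = 402 MPa, n = 1.17
  sample L: E = 125.0, α = 16.6, σ_y = 274.0 → σ = 452 MPa, n = 0.606
The minimum is sample L at n = 0.606.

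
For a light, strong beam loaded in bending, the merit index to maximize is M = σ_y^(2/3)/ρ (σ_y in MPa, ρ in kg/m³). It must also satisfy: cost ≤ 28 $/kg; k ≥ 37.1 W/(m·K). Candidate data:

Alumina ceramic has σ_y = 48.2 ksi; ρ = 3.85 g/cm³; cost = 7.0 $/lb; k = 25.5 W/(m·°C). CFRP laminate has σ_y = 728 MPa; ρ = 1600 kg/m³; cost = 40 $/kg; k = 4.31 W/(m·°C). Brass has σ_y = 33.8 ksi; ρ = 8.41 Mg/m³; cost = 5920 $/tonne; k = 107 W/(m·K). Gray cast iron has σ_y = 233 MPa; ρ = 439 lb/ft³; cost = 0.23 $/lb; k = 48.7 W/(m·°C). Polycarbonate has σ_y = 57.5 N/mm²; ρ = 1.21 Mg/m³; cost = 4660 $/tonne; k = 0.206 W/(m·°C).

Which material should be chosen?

Screen on constraints: cost ≤ 28 $/kg; k ≥ 37.1 W/(m·K). Survivors: brass, gray cast iron.
Convert each candidate to consistent units, then evaluate M:
  brass: σ_y = 233.0 MPa, ρ = 8410 kg/m³
  gray cast iron: σ_y = 233.0 MPa, ρ = 7032 kg/m³
  gray cast iron: M = 5.38×10⁻³
  brass: M = 4.50×10⁻³
Highest index: gray cast iron.

gray cast iron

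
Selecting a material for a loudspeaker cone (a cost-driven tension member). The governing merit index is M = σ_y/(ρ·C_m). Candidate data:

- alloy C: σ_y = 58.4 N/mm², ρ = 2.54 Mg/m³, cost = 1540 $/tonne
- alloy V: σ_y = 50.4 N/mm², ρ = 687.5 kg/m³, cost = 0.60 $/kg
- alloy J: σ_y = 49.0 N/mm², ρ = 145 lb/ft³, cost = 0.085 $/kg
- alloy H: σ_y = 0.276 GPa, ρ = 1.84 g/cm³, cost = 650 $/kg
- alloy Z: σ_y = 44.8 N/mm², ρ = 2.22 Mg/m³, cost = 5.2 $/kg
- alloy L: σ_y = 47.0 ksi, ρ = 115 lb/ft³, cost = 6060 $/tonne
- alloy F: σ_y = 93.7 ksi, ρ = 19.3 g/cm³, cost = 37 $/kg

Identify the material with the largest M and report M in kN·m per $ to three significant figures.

alloy J, M = 248 kN·m per $

Normalizing units and computing the index:
  alloy C: σ_y = 58.40 MPa, ρ = 2540 kg/m³, cost = 1.540 $/kg
  alloy V: σ_y = 50.40 MPa, ρ = 687.5 kg/m³, cost = 0.6000 $/kg
  alloy J: σ_y = 49.00 MPa, ρ = 2323 kg/m³, cost = 0.08500 $/kg
  alloy H: σ_y = 276.0 MPa, ρ = 1840 kg/m³, cost = 650.0 $/kg
  alloy Z: σ_y = 44.80 MPa, ρ = 2220 kg/m³, cost = 5.200 $/kg
  alloy L: σ_y = 324.1 MPa, ρ = 1842 kg/m³, cost = 6.060 $/kg
  alloy F: σ_y = 646.0 MPa, ρ = 19300 kg/m³, cost = 37.00 $/kg
  alloy J: M = 248 kN·m per $
  alloy V: M = 122 kN·m per $
  alloy L: M = 29.0 kN·m per $
  alloy C: M = 14.9 kN·m per $
  alloy Z: M = 3.88 kN·m per $
  alloy F: M = 0.905 kN·m per $
  alloy H: M = 0.231 kN·m per $
Alloy J ranks first.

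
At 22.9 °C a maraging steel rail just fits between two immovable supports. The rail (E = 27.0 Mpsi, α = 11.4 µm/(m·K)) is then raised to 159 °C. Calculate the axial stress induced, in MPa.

E = 27.0 Mpsi = 186.2 GPa.
ΔT = 136.1 K. Constrained thermal stress σ = E·α·ΔT = 186.2×10³ MPa × 11.4×10⁻⁶ × 136.1 = 289 MPa (compressive).

289 MPa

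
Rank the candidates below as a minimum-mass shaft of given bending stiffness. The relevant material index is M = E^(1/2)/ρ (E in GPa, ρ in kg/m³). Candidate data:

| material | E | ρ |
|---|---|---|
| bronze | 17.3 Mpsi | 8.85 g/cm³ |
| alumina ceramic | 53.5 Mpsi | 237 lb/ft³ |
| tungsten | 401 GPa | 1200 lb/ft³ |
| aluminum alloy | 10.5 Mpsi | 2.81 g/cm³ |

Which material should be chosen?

alumina ceramic

In SI units:
  bronze: E = 119.3 GPa, ρ = 8850 kg/m³
  alumina ceramic: E = 368.9 GPa, ρ = 3796 kg/m³
  tungsten: E = 401.0 GPa, ρ = 19220 kg/m³
  aluminum alloy: E = 72.39 GPa, ρ = 2810 kg/m³
  alumina ceramic: M = 5.06×10⁻³
  aluminum alloy: M = 3.03×10⁻³
  bronze: M = 1.23×10⁻³
  tungsten: M = 1.04×10⁻³
Alumina ceramic has the largest M.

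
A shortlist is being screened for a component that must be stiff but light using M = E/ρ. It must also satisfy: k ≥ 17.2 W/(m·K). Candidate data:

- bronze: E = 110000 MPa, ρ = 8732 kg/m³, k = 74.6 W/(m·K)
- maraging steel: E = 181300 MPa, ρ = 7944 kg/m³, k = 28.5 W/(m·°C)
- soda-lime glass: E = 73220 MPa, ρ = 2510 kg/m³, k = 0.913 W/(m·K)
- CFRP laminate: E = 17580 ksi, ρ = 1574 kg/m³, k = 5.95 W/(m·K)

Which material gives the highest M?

maraging steel

Screen on constraints: k ≥ 17.2 W/(m·K). Survivors: bronze, maraging steel.
After converting to SI:
  bronze: E = 110.0 GPa, ρ = 8732 kg/m³
  maraging steel: E = 181.3 GPa, ρ = 7944 kg/m³
  maraging steel: M = 22.8 MN·m/kg
  bronze: M = 12.6 MN·m/kg
Maraging steel ranks first.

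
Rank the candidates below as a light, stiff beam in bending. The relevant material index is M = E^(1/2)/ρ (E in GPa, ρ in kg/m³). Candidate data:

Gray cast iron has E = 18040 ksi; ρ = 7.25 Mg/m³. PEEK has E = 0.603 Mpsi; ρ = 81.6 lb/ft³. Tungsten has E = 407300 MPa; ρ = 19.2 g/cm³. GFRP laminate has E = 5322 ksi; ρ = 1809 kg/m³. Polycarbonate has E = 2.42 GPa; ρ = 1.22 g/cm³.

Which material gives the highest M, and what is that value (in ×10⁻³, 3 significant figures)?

After converting to SI:
  gray cast iron: E = 124.4 GPa, ρ = 7250 kg/m³
  PEEK: E = 4.158 GPa, ρ = 1307 kg/m³
  tungsten: E = 407.3 GPa, ρ = 19200 kg/m³
  GFRP laminate: E = 36.69 GPa, ρ = 1809 kg/m³
  polycarbonate: E = 2.420 GPa, ρ = 1220 kg/m³
  GFRP laminate: M = 3.35×10⁻³
  PEEK: M = 1.56×10⁻³
  gray cast iron: M = 1.54×10⁻³
  polycarbonate: M = 1.28×10⁻³
  tungsten: M = 1.05×10⁻³
GFRP laminate has the largest M.

GFRP laminate, M = 3.35×10⁻³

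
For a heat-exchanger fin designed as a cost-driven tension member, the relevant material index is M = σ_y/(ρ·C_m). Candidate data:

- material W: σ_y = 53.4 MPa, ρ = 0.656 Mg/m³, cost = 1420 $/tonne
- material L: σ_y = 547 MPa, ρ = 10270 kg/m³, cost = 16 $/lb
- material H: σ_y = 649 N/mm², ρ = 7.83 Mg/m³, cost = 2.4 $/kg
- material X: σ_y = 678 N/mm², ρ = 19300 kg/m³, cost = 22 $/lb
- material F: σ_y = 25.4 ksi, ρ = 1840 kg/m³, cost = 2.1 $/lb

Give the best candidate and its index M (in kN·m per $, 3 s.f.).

Normalizing units and computing the index:
  material W: σ_y = 53.40 MPa, ρ = 656.0 kg/m³, cost = 1.420 $/kg
  material L: σ_y = 547.0 MPa, ρ = 10270 kg/m³, cost = 35.27 $/kg
  material H: σ_y = 649.0 MPa, ρ = 7830 kg/m³, cost = 2.400 $/kg
  material X: σ_y = 678.0 MPa, ρ = 19300 kg/m³, cost = 48.50 $/kg
  material F: σ_y = 175.1 MPa, ρ = 1840 kg/m³, cost = 4.630 $/kg
  material W: M = 57.3 kN·m per $
  material H: M = 34.5 kN·m per $
  material F: M = 20.6 kN·m per $
  material L: M = 1.51 kN·m per $
  material X: M = 0.724 kN·m per $
Material W ranks first.

material W, M = 57.3 kN·m per $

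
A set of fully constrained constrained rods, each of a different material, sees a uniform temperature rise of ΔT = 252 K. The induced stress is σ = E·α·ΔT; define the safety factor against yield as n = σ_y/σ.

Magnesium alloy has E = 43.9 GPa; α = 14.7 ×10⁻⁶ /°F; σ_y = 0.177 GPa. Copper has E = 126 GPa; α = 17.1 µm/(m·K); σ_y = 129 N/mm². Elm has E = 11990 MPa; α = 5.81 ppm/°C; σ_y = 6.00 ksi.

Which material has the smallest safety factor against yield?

copper

Converting E to GPa, α to ×10⁻⁶/K, σ_y to MPa, then σ and n for each:
  magnesium alloy: E = 43.90, α = 26.5, σ_y = 177.0 → σ = 293 MPa, n = 0.605
  copper: E = 126.0, α = 17.1, σ_y = 129.0 → σ = 543 MPa, n = 0.238
  elm: E = 11.99, α = 5.81, σ_y = 41.37 → σ = 17.6 MPa, n = 2.36
Smallest n: copper with n = 0.238.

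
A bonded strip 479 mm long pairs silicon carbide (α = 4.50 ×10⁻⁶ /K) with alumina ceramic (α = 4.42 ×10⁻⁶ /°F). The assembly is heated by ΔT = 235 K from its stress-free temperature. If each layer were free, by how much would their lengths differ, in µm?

389 µm

alumina ceramic: α = 4.42×10⁻⁶/°F × 9/5 = 7.96×10⁻⁶/K.
Δα = |4.50 − 7.96|×10⁻⁶/K = 3.46×10⁻⁶/K.
ΔL_mismatch = Δα·L·ΔT = 3.46×10⁻⁶ × 479.0 mm × 235.0 K = 389 µm.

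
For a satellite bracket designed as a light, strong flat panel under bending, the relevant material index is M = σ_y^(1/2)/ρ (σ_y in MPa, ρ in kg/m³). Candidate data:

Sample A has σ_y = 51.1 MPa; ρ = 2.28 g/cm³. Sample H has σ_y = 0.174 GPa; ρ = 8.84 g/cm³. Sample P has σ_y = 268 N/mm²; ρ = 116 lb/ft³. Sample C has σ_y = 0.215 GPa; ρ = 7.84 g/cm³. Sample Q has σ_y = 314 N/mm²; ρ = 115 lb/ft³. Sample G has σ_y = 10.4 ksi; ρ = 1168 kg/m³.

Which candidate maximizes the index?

Convert each candidate to consistent units, then evaluate M:
  sample A: σ_y = 51.10 MPa, ρ = 2280 kg/m³
  sample H: σ_y = 174.0 MPa, ρ = 8840 kg/m³
  sample P: σ_y = 268.0 MPa, ρ = 1858 kg/m³
  sample C: σ_y = 215.0 MPa, ρ = 7840 kg/m³
  sample Q: σ_y = 314.0 MPa, ρ = 1842 kg/m³
  sample G: σ_y = 71.71 MPa, ρ = 1168 kg/m³
  sample Q: M = 9.62×10⁻³
  sample P: M = 8.81×10⁻³
  sample G: M = 7.25×10⁻³
  sample A: M = 3.14×10⁻³
  sample C: M = 1.87×10⁻³
  sample H: M = 1.49×10⁻³
Sample Q has the largest M.

sample Q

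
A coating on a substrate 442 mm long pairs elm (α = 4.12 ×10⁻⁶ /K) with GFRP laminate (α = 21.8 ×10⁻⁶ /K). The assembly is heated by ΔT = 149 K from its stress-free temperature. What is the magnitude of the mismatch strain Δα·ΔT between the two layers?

2.63×10⁻³

Δα = |4.12 − 21.8|×10⁻⁶/K = 17.7×10⁻⁶/K.
Mismatch strain = Δα·ΔT = 17.7×10⁻⁶ × 149.0 = 2.63×10⁻³.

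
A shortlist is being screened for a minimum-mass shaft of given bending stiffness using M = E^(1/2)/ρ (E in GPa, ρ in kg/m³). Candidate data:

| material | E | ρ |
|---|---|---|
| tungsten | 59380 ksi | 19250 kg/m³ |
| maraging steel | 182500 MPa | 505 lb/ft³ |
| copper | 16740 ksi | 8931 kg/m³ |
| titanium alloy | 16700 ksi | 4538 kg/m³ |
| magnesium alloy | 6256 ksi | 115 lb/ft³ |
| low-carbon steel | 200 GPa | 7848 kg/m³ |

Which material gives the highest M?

Putting every candidate on a common basis:
  tungsten: E = 409.4 GPa, ρ = 19250 kg/m³
  maraging steel: E = 182.5 GPa, ρ = 8089 kg/m³
  copper: E = 115.4 GPa, ρ = 8931 kg/m³
  titanium alloy: E = 115.1 GPa, ρ = 4538 kg/m³
  magnesium alloy: E = 43.13 GPa, ρ = 1842 kg/m³
  low-carbon steel: E = 200.0 GPa, ρ = 7848 kg/m³
  magnesium alloy: M = 3.57×10⁻³
  titanium alloy: M = 2.36×10⁻³
  low-carbon steel: M = 1.80×10⁻³
  maraging steel: M = 1.67×10⁻³
  copper: M = 1.20×10⁻³
  tungsten: M = 1.05×10⁻³
Magnesium alloy ranks first.

magnesium alloy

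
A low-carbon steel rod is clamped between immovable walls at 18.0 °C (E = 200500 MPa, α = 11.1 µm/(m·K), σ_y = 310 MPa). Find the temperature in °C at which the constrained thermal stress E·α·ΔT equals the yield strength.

E = 200500 MPa = 200.5 GPa.
E·α·ΔT = 310.0 MPa ⇒ ΔT = 310.0 / (200.5×10³ × 11.1×10⁻⁶) = 139.3 K.
T = 18.0 + 139.3 = 157.3 °C.

157 °C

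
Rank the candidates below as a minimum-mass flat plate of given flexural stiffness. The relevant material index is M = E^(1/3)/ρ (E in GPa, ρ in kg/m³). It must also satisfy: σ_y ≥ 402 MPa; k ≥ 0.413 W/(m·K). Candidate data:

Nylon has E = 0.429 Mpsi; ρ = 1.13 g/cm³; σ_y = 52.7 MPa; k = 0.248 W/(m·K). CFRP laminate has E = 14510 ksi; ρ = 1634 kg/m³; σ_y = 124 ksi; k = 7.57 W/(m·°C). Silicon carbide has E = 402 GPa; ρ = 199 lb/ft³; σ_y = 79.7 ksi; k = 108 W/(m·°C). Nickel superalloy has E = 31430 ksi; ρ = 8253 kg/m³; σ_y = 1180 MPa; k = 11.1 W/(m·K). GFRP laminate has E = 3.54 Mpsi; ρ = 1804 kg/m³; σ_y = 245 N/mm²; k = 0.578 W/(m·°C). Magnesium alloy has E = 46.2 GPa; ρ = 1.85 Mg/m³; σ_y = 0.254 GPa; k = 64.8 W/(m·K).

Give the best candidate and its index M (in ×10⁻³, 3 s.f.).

CFRP laminate, M = 2.84×10⁻³

Screen on constraints: σ_y ≥ 402 MPa; k ≥ 0.413 W/(m·K). Survivors: CFRP laminate, silicon carbide, nickel superalloy.
Normalizing units and computing the index:
  CFRP laminate: E = 100.0 GPa, ρ = 1634 kg/m³
  silicon carbide: E = 402.0 GPa, ρ = 3188 kg/m³
  nickel superalloy: E = 216.7 GPa, ρ = 8253 kg/m³
  CFRP laminate: M = 2.84×10⁻³
  silicon carbide: M = 2.32×10⁻³
  nickel superalloy: M = 0.728×10⁻³
The maximum is for CFRP laminate.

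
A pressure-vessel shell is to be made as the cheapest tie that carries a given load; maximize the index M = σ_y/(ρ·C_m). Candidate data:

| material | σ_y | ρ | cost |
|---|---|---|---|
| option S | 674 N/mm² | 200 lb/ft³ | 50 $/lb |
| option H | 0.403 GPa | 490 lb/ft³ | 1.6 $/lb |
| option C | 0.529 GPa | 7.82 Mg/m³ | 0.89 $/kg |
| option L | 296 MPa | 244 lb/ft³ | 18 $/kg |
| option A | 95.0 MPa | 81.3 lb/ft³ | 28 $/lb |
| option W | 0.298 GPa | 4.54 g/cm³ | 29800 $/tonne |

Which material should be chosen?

After converting to SI:
  option S: σ_y = 674.0 MPa, ρ = 3204 kg/m³, cost = 110.2 $/kg
  option H: σ_y = 403.0 MPa, ρ = 7849 kg/m³, cost = 3.527 $/kg
  option C: σ_y = 529.0 MPa, ρ = 7820 kg/m³, cost = 0.8900 $/kg
  option L: σ_y = 296.0 MPa, ρ = 3909 kg/m³, cost = 18.00 $/kg
  option A: σ_y = 95.00 MPa, ρ = 1302 kg/m³, cost = 61.73 $/kg
  option W: σ_y = 298.0 MPa, ρ = 4540 kg/m³, cost = 29.80 $/kg
  option C: M = 76.0 kN·m per $
  option H: M = 14.6 kN·m per $
  option L: M = 4.21 kN·m per $
  option W: M = 2.20 kN·m per $
  option S: M = 1.91 kN·m per $
  option A: M = 1.18 kN·m per $
Highest index: option C.

option C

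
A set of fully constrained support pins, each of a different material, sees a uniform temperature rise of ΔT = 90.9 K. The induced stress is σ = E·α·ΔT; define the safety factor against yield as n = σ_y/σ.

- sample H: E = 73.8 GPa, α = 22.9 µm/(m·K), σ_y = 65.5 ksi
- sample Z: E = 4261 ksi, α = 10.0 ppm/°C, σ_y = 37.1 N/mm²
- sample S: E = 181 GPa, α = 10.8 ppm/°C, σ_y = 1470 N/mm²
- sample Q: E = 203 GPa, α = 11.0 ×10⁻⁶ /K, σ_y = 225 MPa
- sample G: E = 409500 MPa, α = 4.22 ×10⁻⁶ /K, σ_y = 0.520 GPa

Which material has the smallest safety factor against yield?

sample Q

In consistent units (E in GPa, α in ×10⁻⁶/K, σ_y in MPa):
  sample H: E = 73.80, α = 22.9, σ_y = 451.6 → σ = 154 MPa, n = 2.94
  sample Z: E = 29.38, α = 10.0, σ_y = 37.10 → σ = 26.7 MPa, n = 1.39
  sample S: E = 181.0, α = 10.8, σ_y = 1470 → σ = 178 MPa, n = 8.27
  sample Q: E = 203.0, α = 11.0, σ_y = 225.0 → σ = 203 MPa, n = 1.11
  sample G: E = 409.5, α = 4.22, σ_y = 520.0 → σ = 157 MPa, n = 3.31
Smallest n: sample Q with n = 1.11.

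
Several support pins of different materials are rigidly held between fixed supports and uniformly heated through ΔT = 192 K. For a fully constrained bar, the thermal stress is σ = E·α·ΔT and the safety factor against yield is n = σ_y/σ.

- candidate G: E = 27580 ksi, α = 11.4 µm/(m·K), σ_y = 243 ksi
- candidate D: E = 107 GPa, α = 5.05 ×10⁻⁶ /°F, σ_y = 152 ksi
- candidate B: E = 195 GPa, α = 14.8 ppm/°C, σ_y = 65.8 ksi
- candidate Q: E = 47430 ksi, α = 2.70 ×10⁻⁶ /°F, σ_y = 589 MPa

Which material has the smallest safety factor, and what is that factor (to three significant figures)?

candidate B, n = 0.819

In consistent units (E in GPa, α in ×10⁻⁶/K, σ_y in MPa):
  candidate G: E = 190.2, α = 11.4, σ_y = 1675 → σ = 416 MPa, n = 4.03
  candidate D: E = 107.0, α = 9.09, σ_y = 1048 → σ = 187 MPa, n = 5.61
  candidate B: E = 195.0, α = 14.8, σ_y = 453.7 → σ = 554 MPa, n = 0.819
  candidate Q: E = 327.0, α = 4.86, σ_y = 589.0 → σ = 305 MPa, n = 1.93
The minimum is candidate B at n = 0.819.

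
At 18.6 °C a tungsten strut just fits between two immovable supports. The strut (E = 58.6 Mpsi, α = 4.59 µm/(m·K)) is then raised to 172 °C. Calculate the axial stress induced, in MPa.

284 MPa

E = 58.6 Mpsi = 404.0 GPa.
ΔT = 153.4 K. Constrained thermal stress σ = E·α·ΔT = 404.0×10³ MPa × 4.59×10⁻⁶ × 153.4 = 284 MPa (compressive).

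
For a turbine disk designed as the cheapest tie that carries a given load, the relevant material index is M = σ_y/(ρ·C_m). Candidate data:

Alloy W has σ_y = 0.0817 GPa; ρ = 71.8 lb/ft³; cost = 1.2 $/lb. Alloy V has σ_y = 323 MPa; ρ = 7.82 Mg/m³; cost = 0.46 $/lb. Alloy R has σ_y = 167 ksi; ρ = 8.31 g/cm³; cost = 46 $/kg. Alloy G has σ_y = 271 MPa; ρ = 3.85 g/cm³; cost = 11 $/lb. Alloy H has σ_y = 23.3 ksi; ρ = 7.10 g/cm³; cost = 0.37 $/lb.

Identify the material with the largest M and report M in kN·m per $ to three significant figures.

alloy V, M = 40.7 kN·m per $

Putting every candidate on a common basis:
  alloy W: σ_y = 81.70 MPa, ρ = 1150 kg/m³, cost = 2.646 $/kg
  alloy V: σ_y = 323.0 MPa, ρ = 7820 kg/m³, cost = 1.014 $/kg
  alloy R: σ_y = 1151 MPa, ρ = 8310 kg/m³, cost = 46.00 $/kg
  alloy G: σ_y = 271.0 MPa, ρ = 3850 kg/m³, cost = 24.25 $/kg
  alloy H: σ_y = 160.6 MPa, ρ = 7100 kg/m³, cost = 0.8157 $/kg
  alloy V: M = 40.7 kN·m per $
  alloy H: M = 27.7 kN·m per $
  alloy W: M = 26.9 kN·m per $
  alloy R: M = 3.01 kN·m per $
  alloy G: M = 2.90 kN·m per $
Alloy V has the largest M.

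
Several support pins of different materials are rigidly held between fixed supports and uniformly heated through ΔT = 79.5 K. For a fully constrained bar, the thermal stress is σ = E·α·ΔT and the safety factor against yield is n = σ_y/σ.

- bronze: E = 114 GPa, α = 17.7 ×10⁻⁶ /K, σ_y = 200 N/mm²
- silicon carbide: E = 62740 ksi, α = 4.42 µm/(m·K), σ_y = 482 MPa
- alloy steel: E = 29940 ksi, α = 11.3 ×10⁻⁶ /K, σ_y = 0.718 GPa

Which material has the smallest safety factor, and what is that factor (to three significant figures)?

In consistent units (E in GPa, α in ×10⁻⁶/K, σ_y in MPa):
  bronze: E = 114.0, α = 17.7, σ_y = 200.0 → σ = 160 MPa, n = 1.25
  silicon carbide: E = 432.6, α = 4.42, σ_y = 482.0 → σ = 152 MPa, n = 3.17
  alloy steel: E = 206.4, α = 11.3, σ_y = 718.0 → σ = 185 MPa, n = 3.87
Smallest n: bronze with n = 1.25.

bronze, n = 1.25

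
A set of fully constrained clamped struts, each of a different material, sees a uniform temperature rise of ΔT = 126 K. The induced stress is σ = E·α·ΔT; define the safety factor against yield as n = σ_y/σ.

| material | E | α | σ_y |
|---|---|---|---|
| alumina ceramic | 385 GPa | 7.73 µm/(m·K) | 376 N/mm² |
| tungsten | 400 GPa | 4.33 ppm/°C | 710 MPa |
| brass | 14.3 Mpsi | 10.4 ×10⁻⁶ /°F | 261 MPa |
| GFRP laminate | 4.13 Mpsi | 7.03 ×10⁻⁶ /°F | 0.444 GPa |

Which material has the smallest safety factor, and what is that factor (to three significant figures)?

Converting E to GPa, α to ×10⁻⁶/K, σ_y to MPa, then σ and n for each:
  alumina ceramic: E = 385.0, α = 7.73, σ_y = 376.0 → σ = 375 MPa, n = 1.00
  tungsten: E = 400.0, α = 4.33, σ_y = 710.0 → σ = 218 MPa, n = 3.25
  brass: E = 98.60, α = 18.7, σ_y = 261.0 → σ = 233 MPa, n = 1.12
  GFRP laminate: E = 28.48, α = 12.7, σ_y = 444.0 → σ = 45.4 MPa, n = 9.78
Alumina ceramic has the lowest safety factor, n = 1.00.

alumina ceramic, n = 1.00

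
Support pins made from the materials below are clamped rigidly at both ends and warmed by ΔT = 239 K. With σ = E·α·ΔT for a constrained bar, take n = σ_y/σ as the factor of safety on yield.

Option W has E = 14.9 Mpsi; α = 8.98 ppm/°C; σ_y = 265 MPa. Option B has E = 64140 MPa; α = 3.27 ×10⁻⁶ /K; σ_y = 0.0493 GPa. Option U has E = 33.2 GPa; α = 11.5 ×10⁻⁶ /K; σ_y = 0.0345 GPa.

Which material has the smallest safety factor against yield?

option U

Converting E to GPa, α to ×10⁻⁶/K, σ_y to MPa, then σ and n for each:
  option W: E = 102.7, α = 8.98, σ_y = 265.0 → σ = 220 MPa, n = 1.20
  option B: E = 64.14, α = 3.27, σ_y = 49.30 → σ = 50.1 MPa, n = 0.983
  option U: E = 33.20, α = 11.5, σ_y = 34.50 → σ = 91.3 MPa, n = 0.378
Option U has the lowest safety factor, n = 0.378.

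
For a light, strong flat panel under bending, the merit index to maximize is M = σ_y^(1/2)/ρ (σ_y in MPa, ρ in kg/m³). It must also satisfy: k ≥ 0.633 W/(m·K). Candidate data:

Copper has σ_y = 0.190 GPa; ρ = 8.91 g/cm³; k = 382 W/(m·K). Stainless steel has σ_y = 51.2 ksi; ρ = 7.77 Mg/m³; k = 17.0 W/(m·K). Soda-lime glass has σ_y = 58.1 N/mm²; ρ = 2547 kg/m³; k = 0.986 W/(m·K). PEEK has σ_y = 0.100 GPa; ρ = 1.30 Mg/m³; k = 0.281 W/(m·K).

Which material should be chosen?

soda-lime glass

Screen on constraints: k ≥ 0.633 W/(m·K). Survivors: copper, stainless steel, soda-lime glass.
Convert each candidate to consistent units, then evaluate M:
  copper: σ_y = 190.0 MPa, ρ = 8910 kg/m³
  stainless steel: σ_y = 353.0 MPa, ρ = 7770 kg/m³
  soda-lime glass: σ_y = 58.10 MPa, ρ = 2547 kg/m³
  soda-lime glass: M = 2.99×10⁻³
  stainless steel: M = 2.42×10⁻³
  copper: M = 1.55×10⁻³
Soda-lime glass ranks first.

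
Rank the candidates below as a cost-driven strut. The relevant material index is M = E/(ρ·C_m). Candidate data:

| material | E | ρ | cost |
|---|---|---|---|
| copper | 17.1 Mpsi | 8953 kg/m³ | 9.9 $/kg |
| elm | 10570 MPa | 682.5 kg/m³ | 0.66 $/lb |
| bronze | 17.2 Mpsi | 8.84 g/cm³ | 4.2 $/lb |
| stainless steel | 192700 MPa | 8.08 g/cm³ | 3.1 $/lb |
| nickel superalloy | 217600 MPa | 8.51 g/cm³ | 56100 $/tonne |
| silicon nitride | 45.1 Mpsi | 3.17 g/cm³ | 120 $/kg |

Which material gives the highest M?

elm

After converting to SI:
  copper: E = 117.9 GPa, ρ = 8953 kg/m³, cost = 9.900 $/kg
  elm: E = 10.57 GPa, ρ = 682.5 kg/m³, cost = 1.455 $/kg
  bronze: E = 118.6 GPa, ρ = 8840 kg/m³, cost = 9.259 $/kg
  stainless steel: E = 192.7 GPa, ρ = 8080 kg/m³, cost = 6.834 $/kg
  nickel superalloy: E = 217.6 GPa, ρ = 8510 kg/m³, cost = 56.10 $/kg
  silicon nitride: E = 311.0 GPa, ρ = 3170 kg/m³, cost = 120.0 $/kg
  elm: M = 10.6 MN·m per $
  stainless steel: M = 3.49 MN·m per $
  bronze: M = 1.45 MN·m per $
  copper: M = 1.33 MN·m per $
  silicon nitride: M = 0.817 MN·m per $
  nickel superalloy: M = 0.456 MN·m per $
Elm has the largest M.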